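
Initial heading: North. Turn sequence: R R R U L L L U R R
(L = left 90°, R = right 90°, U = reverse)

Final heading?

Start: North
  R (right (90° clockwise)) -> East
  R (right (90° clockwise)) -> South
  R (right (90° clockwise)) -> West
  U (U-turn (180°)) -> East
  L (left (90° counter-clockwise)) -> North
  L (left (90° counter-clockwise)) -> West
  L (left (90° counter-clockwise)) -> South
  U (U-turn (180°)) -> North
  R (right (90° clockwise)) -> East
  R (right (90° clockwise)) -> South
Final: South

Answer: Final heading: South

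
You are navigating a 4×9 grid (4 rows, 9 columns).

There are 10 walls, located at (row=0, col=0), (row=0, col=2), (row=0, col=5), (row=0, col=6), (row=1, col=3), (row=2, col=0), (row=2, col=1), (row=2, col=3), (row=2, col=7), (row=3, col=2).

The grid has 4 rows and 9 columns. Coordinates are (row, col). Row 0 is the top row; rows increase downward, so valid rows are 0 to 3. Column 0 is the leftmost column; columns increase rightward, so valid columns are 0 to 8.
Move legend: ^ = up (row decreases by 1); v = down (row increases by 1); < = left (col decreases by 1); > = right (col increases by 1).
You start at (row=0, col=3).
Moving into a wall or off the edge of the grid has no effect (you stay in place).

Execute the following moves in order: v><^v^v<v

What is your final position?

Start: (row=0, col=3)
  v (down): blocked, stay at (row=0, col=3)
  > (right): (row=0, col=3) -> (row=0, col=4)
  < (left): (row=0, col=4) -> (row=0, col=3)
  ^ (up): blocked, stay at (row=0, col=3)
  v (down): blocked, stay at (row=0, col=3)
  ^ (up): blocked, stay at (row=0, col=3)
  v (down): blocked, stay at (row=0, col=3)
  < (left): blocked, stay at (row=0, col=3)
  v (down): blocked, stay at (row=0, col=3)
Final: (row=0, col=3)

Answer: Final position: (row=0, col=3)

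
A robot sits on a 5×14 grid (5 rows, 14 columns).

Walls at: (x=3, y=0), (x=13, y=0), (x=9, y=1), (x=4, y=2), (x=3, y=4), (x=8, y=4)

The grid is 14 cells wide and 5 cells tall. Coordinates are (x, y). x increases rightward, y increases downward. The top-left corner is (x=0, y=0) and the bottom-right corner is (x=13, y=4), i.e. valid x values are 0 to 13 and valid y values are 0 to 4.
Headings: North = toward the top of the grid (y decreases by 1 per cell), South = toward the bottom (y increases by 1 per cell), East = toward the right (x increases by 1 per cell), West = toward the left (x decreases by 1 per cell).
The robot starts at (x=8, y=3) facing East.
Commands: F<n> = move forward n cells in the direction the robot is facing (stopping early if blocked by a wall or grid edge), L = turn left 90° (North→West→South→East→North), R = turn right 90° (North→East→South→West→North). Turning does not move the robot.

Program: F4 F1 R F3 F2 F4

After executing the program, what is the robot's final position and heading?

Answer: Final position: (x=13, y=4), facing South

Derivation:
Start: (x=8, y=3), facing East
  F4: move forward 4, now at (x=12, y=3)
  F1: move forward 1, now at (x=13, y=3)
  R: turn right, now facing South
  F3: move forward 1/3 (blocked), now at (x=13, y=4)
  F2: move forward 0/2 (blocked), now at (x=13, y=4)
  F4: move forward 0/4 (blocked), now at (x=13, y=4)
Final: (x=13, y=4), facing South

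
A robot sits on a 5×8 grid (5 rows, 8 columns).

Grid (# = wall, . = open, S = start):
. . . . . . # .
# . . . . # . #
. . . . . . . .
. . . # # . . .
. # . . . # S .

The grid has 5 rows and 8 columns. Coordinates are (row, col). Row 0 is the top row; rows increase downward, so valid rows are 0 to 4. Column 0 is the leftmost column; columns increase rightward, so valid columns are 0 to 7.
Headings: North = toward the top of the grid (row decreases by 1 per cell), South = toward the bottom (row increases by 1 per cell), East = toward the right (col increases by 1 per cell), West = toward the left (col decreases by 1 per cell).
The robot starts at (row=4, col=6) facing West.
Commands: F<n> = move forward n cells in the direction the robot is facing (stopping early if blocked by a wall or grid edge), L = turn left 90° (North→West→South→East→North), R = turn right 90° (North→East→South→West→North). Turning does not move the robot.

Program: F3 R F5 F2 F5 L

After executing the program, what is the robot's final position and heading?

Answer: Final position: (row=1, col=6), facing West

Derivation:
Start: (row=4, col=6), facing West
  F3: move forward 0/3 (blocked), now at (row=4, col=6)
  R: turn right, now facing North
  F5: move forward 3/5 (blocked), now at (row=1, col=6)
  F2: move forward 0/2 (blocked), now at (row=1, col=6)
  F5: move forward 0/5 (blocked), now at (row=1, col=6)
  L: turn left, now facing West
Final: (row=1, col=6), facing West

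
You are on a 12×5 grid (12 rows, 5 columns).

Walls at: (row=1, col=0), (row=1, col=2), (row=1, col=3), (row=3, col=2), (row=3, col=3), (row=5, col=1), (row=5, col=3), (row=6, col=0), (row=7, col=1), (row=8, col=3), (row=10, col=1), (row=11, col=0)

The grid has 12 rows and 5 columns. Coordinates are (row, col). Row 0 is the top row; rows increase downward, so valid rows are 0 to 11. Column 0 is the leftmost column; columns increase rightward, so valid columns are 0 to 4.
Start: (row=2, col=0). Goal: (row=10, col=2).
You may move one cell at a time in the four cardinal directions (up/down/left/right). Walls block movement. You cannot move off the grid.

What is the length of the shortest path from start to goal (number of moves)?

Answer: Shortest path length: 10

Derivation:
BFS from (row=2, col=0) until reaching (row=10, col=2):
  Distance 0: (row=2, col=0)
  Distance 1: (row=2, col=1), (row=3, col=0)
  Distance 2: (row=1, col=1), (row=2, col=2), (row=3, col=1), (row=4, col=0)
  Distance 3: (row=0, col=1), (row=2, col=3), (row=4, col=1), (row=5, col=0)
  Distance 4: (row=0, col=0), (row=0, col=2), (row=2, col=4), (row=4, col=2)
  Distance 5: (row=0, col=3), (row=1, col=4), (row=3, col=4), (row=4, col=3), (row=5, col=2)
  Distance 6: (row=0, col=4), (row=4, col=4), (row=6, col=2)
  Distance 7: (row=5, col=4), (row=6, col=1), (row=6, col=3), (row=7, col=2)
  Distance 8: (row=6, col=4), (row=7, col=3), (row=8, col=2)
  Distance 9: (row=7, col=4), (row=8, col=1), (row=9, col=2)
  Distance 10: (row=8, col=0), (row=8, col=4), (row=9, col=1), (row=9, col=3), (row=10, col=2)  <- goal reached here
One shortest path (10 moves): (row=2, col=0) -> (row=2, col=1) -> (row=3, col=1) -> (row=4, col=1) -> (row=4, col=2) -> (row=5, col=2) -> (row=6, col=2) -> (row=7, col=2) -> (row=8, col=2) -> (row=9, col=2) -> (row=10, col=2)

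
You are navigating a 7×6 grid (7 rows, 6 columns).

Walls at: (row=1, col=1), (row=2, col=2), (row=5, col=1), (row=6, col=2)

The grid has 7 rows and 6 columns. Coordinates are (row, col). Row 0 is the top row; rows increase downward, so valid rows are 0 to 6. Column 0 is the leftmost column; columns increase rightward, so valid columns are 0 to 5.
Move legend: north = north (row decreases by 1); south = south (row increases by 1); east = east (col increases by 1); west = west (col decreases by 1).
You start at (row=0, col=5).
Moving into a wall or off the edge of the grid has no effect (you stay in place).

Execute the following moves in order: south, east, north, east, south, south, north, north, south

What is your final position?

Start: (row=0, col=5)
  south (south): (row=0, col=5) -> (row=1, col=5)
  east (east): blocked, stay at (row=1, col=5)
  north (north): (row=1, col=5) -> (row=0, col=5)
  east (east): blocked, stay at (row=0, col=5)
  south (south): (row=0, col=5) -> (row=1, col=5)
  south (south): (row=1, col=5) -> (row=2, col=5)
  north (north): (row=2, col=5) -> (row=1, col=5)
  north (north): (row=1, col=5) -> (row=0, col=5)
  south (south): (row=0, col=5) -> (row=1, col=5)
Final: (row=1, col=5)

Answer: Final position: (row=1, col=5)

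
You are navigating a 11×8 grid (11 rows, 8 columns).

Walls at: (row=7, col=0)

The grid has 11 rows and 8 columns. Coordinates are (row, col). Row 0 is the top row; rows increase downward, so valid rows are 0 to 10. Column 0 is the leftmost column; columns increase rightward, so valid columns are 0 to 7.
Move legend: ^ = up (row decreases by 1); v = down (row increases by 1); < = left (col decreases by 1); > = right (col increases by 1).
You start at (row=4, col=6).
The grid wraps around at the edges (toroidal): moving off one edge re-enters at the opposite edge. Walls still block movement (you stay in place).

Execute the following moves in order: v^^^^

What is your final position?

Start: (row=4, col=6)
  v (down): (row=4, col=6) -> (row=5, col=6)
  ^ (up): (row=5, col=6) -> (row=4, col=6)
  ^ (up): (row=4, col=6) -> (row=3, col=6)
  ^ (up): (row=3, col=6) -> (row=2, col=6)
  ^ (up): (row=2, col=6) -> (row=1, col=6)
Final: (row=1, col=6)

Answer: Final position: (row=1, col=6)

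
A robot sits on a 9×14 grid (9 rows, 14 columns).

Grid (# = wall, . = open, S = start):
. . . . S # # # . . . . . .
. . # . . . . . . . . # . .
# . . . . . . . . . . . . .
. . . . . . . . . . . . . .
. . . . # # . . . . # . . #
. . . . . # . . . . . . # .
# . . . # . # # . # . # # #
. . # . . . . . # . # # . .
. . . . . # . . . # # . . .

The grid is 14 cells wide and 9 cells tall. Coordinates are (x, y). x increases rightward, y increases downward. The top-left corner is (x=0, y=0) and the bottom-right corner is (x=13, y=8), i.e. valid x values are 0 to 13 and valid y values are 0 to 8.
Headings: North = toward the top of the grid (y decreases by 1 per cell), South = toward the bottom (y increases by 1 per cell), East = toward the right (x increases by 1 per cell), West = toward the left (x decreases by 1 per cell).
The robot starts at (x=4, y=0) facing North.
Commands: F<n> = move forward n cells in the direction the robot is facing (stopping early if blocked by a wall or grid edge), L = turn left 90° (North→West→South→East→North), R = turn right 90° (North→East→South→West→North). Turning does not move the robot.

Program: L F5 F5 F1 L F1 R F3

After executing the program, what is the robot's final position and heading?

Start: (x=4, y=0), facing North
  L: turn left, now facing West
  F5: move forward 4/5 (blocked), now at (x=0, y=0)
  F5: move forward 0/5 (blocked), now at (x=0, y=0)
  F1: move forward 0/1 (blocked), now at (x=0, y=0)
  L: turn left, now facing South
  F1: move forward 1, now at (x=0, y=1)
  R: turn right, now facing West
  F3: move forward 0/3 (blocked), now at (x=0, y=1)
Final: (x=0, y=1), facing West

Answer: Final position: (x=0, y=1), facing West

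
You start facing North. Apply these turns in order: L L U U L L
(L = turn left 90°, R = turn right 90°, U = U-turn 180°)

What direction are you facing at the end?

Answer: Final heading: North

Derivation:
Start: North
  L (left (90° counter-clockwise)) -> West
  L (left (90° counter-clockwise)) -> South
  U (U-turn (180°)) -> North
  U (U-turn (180°)) -> South
  L (left (90° counter-clockwise)) -> East
  L (left (90° counter-clockwise)) -> North
Final: North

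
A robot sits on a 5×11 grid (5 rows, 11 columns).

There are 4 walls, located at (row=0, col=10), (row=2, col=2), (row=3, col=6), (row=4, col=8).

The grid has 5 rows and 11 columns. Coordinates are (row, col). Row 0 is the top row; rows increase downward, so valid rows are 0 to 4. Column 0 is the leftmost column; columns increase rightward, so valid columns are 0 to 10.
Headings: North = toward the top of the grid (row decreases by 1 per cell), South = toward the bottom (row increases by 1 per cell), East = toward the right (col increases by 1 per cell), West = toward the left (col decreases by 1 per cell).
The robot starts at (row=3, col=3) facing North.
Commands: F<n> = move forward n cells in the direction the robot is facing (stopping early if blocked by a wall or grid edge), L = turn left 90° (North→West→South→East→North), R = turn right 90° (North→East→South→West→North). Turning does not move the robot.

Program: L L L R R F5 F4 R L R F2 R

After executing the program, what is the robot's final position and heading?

Answer: Final position: (row=1, col=0), facing East

Derivation:
Start: (row=3, col=3), facing North
  L: turn left, now facing West
  L: turn left, now facing South
  L: turn left, now facing East
  R: turn right, now facing South
  R: turn right, now facing West
  F5: move forward 3/5 (blocked), now at (row=3, col=0)
  F4: move forward 0/4 (blocked), now at (row=3, col=0)
  R: turn right, now facing North
  L: turn left, now facing West
  R: turn right, now facing North
  F2: move forward 2, now at (row=1, col=0)
  R: turn right, now facing East
Final: (row=1, col=0), facing East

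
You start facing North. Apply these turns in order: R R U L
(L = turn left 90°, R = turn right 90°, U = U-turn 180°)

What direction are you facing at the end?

Answer: Final heading: West

Derivation:
Start: North
  R (right (90° clockwise)) -> East
  R (right (90° clockwise)) -> South
  U (U-turn (180°)) -> North
  L (left (90° counter-clockwise)) -> West
Final: West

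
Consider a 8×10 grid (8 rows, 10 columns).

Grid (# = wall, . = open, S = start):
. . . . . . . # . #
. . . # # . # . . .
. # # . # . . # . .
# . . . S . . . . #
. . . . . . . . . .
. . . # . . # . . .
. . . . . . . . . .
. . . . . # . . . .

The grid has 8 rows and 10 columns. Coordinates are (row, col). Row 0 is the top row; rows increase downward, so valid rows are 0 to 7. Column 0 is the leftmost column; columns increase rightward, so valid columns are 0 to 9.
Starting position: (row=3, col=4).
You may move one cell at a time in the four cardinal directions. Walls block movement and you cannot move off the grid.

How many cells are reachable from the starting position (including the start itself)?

Answer: Reachable cells: 66

Derivation:
BFS flood-fill from (row=3, col=4):
  Distance 0: (row=3, col=4)
  Distance 1: (row=3, col=3), (row=3, col=5), (row=4, col=4)
  Distance 2: (row=2, col=3), (row=2, col=5), (row=3, col=2), (row=3, col=6), (row=4, col=3), (row=4, col=5), (row=5, col=4)
  Distance 3: (row=1, col=5), (row=2, col=6), (row=3, col=1), (row=3, col=7), (row=4, col=2), (row=4, col=6), (row=5, col=5), (row=6, col=4)
  Distance 4: (row=0, col=5), (row=3, col=8), (row=4, col=1), (row=4, col=7), (row=5, col=2), (row=6, col=3), (row=6, col=5), (row=7, col=4)
  Distance 5: (row=0, col=4), (row=0, col=6), (row=2, col=8), (row=4, col=0), (row=4, col=8), (row=5, col=1), (row=5, col=7), (row=6, col=2), (row=6, col=6), (row=7, col=3)
  Distance 6: (row=0, col=3), (row=1, col=8), (row=2, col=9), (row=4, col=9), (row=5, col=0), (row=5, col=8), (row=6, col=1), (row=6, col=7), (row=7, col=2), (row=7, col=6)
  Distance 7: (row=0, col=2), (row=0, col=8), (row=1, col=7), (row=1, col=9), (row=5, col=9), (row=6, col=0), (row=6, col=8), (row=7, col=1), (row=7, col=7)
  Distance 8: (row=0, col=1), (row=1, col=2), (row=6, col=9), (row=7, col=0), (row=7, col=8)
  Distance 9: (row=0, col=0), (row=1, col=1), (row=7, col=9)
  Distance 10: (row=1, col=0)
  Distance 11: (row=2, col=0)
Total reachable: 66 (grid has 66 open cells total)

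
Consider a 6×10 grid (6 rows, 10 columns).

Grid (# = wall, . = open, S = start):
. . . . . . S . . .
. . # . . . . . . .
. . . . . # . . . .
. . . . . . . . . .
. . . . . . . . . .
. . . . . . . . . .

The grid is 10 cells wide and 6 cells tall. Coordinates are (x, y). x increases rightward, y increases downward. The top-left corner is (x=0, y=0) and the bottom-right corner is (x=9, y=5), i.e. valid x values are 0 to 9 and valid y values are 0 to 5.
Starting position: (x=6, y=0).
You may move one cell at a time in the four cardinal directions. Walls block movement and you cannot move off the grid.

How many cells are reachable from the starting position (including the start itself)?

BFS flood-fill from (x=6, y=0):
  Distance 0: (x=6, y=0)
  Distance 1: (x=5, y=0), (x=7, y=0), (x=6, y=1)
  Distance 2: (x=4, y=0), (x=8, y=0), (x=5, y=1), (x=7, y=1), (x=6, y=2)
  Distance 3: (x=3, y=0), (x=9, y=0), (x=4, y=1), (x=8, y=1), (x=7, y=2), (x=6, y=3)
  Distance 4: (x=2, y=0), (x=3, y=1), (x=9, y=1), (x=4, y=2), (x=8, y=2), (x=5, y=3), (x=7, y=3), (x=6, y=4)
  Distance 5: (x=1, y=0), (x=3, y=2), (x=9, y=2), (x=4, y=3), (x=8, y=3), (x=5, y=4), (x=7, y=4), (x=6, y=5)
  Distance 6: (x=0, y=0), (x=1, y=1), (x=2, y=2), (x=3, y=3), (x=9, y=3), (x=4, y=4), (x=8, y=4), (x=5, y=5), (x=7, y=5)
  Distance 7: (x=0, y=1), (x=1, y=2), (x=2, y=3), (x=3, y=4), (x=9, y=4), (x=4, y=5), (x=8, y=5)
  Distance 8: (x=0, y=2), (x=1, y=3), (x=2, y=4), (x=3, y=5), (x=9, y=5)
  Distance 9: (x=0, y=3), (x=1, y=4), (x=2, y=5)
  Distance 10: (x=0, y=4), (x=1, y=5)
  Distance 11: (x=0, y=5)
Total reachable: 58 (grid has 58 open cells total)

Answer: Reachable cells: 58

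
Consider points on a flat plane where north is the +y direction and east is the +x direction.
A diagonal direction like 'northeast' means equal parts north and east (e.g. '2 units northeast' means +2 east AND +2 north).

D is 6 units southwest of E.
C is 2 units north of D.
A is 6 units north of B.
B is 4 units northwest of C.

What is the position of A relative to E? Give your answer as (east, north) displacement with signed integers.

Answer: A is at (east=-10, north=6) relative to E.

Derivation:
Place E at the origin (east=0, north=0).
  D is 6 units southwest of E: delta (east=-6, north=-6); D at (east=-6, north=-6).
  C is 2 units north of D: delta (east=+0, north=+2); C at (east=-6, north=-4).
  B is 4 units northwest of C: delta (east=-4, north=+4); B at (east=-10, north=0).
  A is 6 units north of B: delta (east=+0, north=+6); A at (east=-10, north=6).
Therefore A relative to E: (east=-10, north=6).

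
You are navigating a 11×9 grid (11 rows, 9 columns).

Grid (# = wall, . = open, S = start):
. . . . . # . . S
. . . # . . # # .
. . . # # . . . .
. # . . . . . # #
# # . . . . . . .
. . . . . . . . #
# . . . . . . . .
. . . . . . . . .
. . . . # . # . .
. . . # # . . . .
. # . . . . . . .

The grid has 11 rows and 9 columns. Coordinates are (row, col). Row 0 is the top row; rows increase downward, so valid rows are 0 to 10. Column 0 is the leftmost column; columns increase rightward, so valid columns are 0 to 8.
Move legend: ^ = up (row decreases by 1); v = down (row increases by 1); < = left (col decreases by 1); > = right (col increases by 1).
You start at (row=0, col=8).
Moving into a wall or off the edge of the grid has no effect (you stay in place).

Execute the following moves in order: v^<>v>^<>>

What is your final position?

Start: (row=0, col=8)
  v (down): (row=0, col=8) -> (row=1, col=8)
  ^ (up): (row=1, col=8) -> (row=0, col=8)
  < (left): (row=0, col=8) -> (row=0, col=7)
  > (right): (row=0, col=7) -> (row=0, col=8)
  v (down): (row=0, col=8) -> (row=1, col=8)
  > (right): blocked, stay at (row=1, col=8)
  ^ (up): (row=1, col=8) -> (row=0, col=8)
  < (left): (row=0, col=8) -> (row=0, col=7)
  > (right): (row=0, col=7) -> (row=0, col=8)
  > (right): blocked, stay at (row=0, col=8)
Final: (row=0, col=8)

Answer: Final position: (row=0, col=8)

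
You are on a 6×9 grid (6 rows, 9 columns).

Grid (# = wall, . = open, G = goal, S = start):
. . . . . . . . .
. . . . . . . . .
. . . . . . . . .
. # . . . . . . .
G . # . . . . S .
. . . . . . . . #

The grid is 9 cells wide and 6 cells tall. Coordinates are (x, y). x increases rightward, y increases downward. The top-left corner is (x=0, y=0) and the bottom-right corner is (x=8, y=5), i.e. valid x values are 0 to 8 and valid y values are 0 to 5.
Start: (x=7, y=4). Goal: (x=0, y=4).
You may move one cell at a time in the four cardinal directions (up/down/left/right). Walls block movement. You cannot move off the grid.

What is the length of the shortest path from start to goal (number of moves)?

Answer: Shortest path length: 9

Derivation:
BFS from (x=7, y=4) until reaching (x=0, y=4):
  Distance 0: (x=7, y=4)
  Distance 1: (x=7, y=3), (x=6, y=4), (x=8, y=4), (x=7, y=5)
  Distance 2: (x=7, y=2), (x=6, y=3), (x=8, y=3), (x=5, y=4), (x=6, y=5)
  Distance 3: (x=7, y=1), (x=6, y=2), (x=8, y=2), (x=5, y=3), (x=4, y=4), (x=5, y=5)
  Distance 4: (x=7, y=0), (x=6, y=1), (x=8, y=1), (x=5, y=2), (x=4, y=3), (x=3, y=4), (x=4, y=5)
  Distance 5: (x=6, y=0), (x=8, y=0), (x=5, y=1), (x=4, y=2), (x=3, y=3), (x=3, y=5)
  Distance 6: (x=5, y=0), (x=4, y=1), (x=3, y=2), (x=2, y=3), (x=2, y=5)
  Distance 7: (x=4, y=0), (x=3, y=1), (x=2, y=2), (x=1, y=5)
  Distance 8: (x=3, y=0), (x=2, y=1), (x=1, y=2), (x=1, y=4), (x=0, y=5)
  Distance 9: (x=2, y=0), (x=1, y=1), (x=0, y=2), (x=0, y=4)  <- goal reached here
One shortest path (9 moves): (x=7, y=4) -> (x=6, y=4) -> (x=5, y=4) -> (x=4, y=4) -> (x=3, y=4) -> (x=3, y=5) -> (x=2, y=5) -> (x=1, y=5) -> (x=0, y=5) -> (x=0, y=4)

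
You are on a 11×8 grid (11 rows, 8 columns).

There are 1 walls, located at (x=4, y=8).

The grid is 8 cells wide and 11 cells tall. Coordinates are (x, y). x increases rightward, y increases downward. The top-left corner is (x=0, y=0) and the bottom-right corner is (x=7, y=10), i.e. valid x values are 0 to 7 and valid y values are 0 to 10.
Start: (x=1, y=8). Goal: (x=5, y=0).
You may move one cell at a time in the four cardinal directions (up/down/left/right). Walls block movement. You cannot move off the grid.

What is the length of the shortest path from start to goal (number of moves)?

Answer: Shortest path length: 12

Derivation:
BFS from (x=1, y=8) until reaching (x=5, y=0):
  Distance 0: (x=1, y=8)
  Distance 1: (x=1, y=7), (x=0, y=8), (x=2, y=8), (x=1, y=9)
  Distance 2: (x=1, y=6), (x=0, y=7), (x=2, y=7), (x=3, y=8), (x=0, y=9), (x=2, y=9), (x=1, y=10)
  Distance 3: (x=1, y=5), (x=0, y=6), (x=2, y=6), (x=3, y=7), (x=3, y=9), (x=0, y=10), (x=2, y=10)
  Distance 4: (x=1, y=4), (x=0, y=5), (x=2, y=5), (x=3, y=6), (x=4, y=7), (x=4, y=9), (x=3, y=10)
  Distance 5: (x=1, y=3), (x=0, y=4), (x=2, y=4), (x=3, y=5), (x=4, y=6), (x=5, y=7), (x=5, y=9), (x=4, y=10)
  Distance 6: (x=1, y=2), (x=0, y=3), (x=2, y=3), (x=3, y=4), (x=4, y=5), (x=5, y=6), (x=6, y=7), (x=5, y=8), (x=6, y=9), (x=5, y=10)
  Distance 7: (x=1, y=1), (x=0, y=2), (x=2, y=2), (x=3, y=3), (x=4, y=4), (x=5, y=5), (x=6, y=6), (x=7, y=7), (x=6, y=8), (x=7, y=9), (x=6, y=10)
  Distance 8: (x=1, y=0), (x=0, y=1), (x=2, y=1), (x=3, y=2), (x=4, y=3), (x=5, y=4), (x=6, y=5), (x=7, y=6), (x=7, y=8), (x=7, y=10)
  Distance 9: (x=0, y=0), (x=2, y=0), (x=3, y=1), (x=4, y=2), (x=5, y=3), (x=6, y=4), (x=7, y=5)
  Distance 10: (x=3, y=0), (x=4, y=1), (x=5, y=2), (x=6, y=3), (x=7, y=4)
  Distance 11: (x=4, y=0), (x=5, y=1), (x=6, y=2), (x=7, y=3)
  Distance 12: (x=5, y=0), (x=6, y=1), (x=7, y=2)  <- goal reached here
One shortest path (12 moves): (x=1, y=8) -> (x=2, y=8) -> (x=3, y=8) -> (x=3, y=7) -> (x=4, y=7) -> (x=5, y=7) -> (x=5, y=6) -> (x=5, y=5) -> (x=5, y=4) -> (x=5, y=3) -> (x=5, y=2) -> (x=5, y=1) -> (x=5, y=0)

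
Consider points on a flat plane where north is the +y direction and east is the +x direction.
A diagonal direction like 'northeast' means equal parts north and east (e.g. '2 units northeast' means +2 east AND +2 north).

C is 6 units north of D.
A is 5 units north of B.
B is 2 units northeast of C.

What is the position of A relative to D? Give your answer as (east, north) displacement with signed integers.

Place D at the origin (east=0, north=0).
  C is 6 units north of D: delta (east=+0, north=+6); C at (east=0, north=6).
  B is 2 units northeast of C: delta (east=+2, north=+2); B at (east=2, north=8).
  A is 5 units north of B: delta (east=+0, north=+5); A at (east=2, north=13).
Therefore A relative to D: (east=2, north=13).

Answer: A is at (east=2, north=13) relative to D.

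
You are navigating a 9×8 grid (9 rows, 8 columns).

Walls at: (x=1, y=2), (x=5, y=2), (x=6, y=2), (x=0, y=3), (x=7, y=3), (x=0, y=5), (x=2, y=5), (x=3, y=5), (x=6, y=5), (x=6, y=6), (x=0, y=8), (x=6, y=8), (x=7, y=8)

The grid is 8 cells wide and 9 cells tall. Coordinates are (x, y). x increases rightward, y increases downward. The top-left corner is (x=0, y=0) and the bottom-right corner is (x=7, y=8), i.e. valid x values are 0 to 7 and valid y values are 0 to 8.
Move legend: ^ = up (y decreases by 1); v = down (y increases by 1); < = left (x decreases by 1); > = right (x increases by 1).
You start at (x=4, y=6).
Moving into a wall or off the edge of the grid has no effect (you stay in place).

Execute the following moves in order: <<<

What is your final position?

Start: (x=4, y=6)
  < (left): (x=4, y=6) -> (x=3, y=6)
  < (left): (x=3, y=6) -> (x=2, y=6)
  < (left): (x=2, y=6) -> (x=1, y=6)
Final: (x=1, y=6)

Answer: Final position: (x=1, y=6)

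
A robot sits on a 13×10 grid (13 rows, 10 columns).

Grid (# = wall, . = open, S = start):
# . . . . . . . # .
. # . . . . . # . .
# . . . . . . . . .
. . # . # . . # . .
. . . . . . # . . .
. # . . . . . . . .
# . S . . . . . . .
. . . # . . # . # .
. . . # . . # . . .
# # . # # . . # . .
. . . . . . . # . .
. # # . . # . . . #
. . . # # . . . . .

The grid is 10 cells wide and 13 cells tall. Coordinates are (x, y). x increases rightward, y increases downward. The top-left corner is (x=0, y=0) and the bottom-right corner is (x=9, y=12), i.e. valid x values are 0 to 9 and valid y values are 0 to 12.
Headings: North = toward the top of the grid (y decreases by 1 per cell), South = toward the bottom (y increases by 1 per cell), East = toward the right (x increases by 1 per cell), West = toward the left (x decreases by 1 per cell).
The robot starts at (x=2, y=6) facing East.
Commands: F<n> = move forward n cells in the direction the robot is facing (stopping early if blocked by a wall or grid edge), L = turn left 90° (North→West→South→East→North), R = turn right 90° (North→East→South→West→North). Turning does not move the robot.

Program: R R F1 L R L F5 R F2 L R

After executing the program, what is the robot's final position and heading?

Answer: Final position: (x=0, y=8), facing West

Derivation:
Start: (x=2, y=6), facing East
  R: turn right, now facing South
  R: turn right, now facing West
  F1: move forward 1, now at (x=1, y=6)
  L: turn left, now facing South
  R: turn right, now facing West
  L: turn left, now facing South
  F5: move forward 2/5 (blocked), now at (x=1, y=8)
  R: turn right, now facing West
  F2: move forward 1/2 (blocked), now at (x=0, y=8)
  L: turn left, now facing South
  R: turn right, now facing West
Final: (x=0, y=8), facing West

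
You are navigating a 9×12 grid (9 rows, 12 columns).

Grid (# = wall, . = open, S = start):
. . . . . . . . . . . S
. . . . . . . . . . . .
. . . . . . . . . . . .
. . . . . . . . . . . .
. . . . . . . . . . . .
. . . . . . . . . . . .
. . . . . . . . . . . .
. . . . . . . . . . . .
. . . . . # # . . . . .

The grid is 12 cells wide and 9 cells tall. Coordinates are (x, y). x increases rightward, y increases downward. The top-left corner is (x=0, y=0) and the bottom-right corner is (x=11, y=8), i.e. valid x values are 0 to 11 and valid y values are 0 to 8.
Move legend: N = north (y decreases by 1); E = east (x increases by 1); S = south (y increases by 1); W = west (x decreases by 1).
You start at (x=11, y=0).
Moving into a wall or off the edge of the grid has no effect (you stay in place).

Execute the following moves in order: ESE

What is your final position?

Start: (x=11, y=0)
  E (east): blocked, stay at (x=11, y=0)
  S (south): (x=11, y=0) -> (x=11, y=1)
  E (east): blocked, stay at (x=11, y=1)
Final: (x=11, y=1)

Answer: Final position: (x=11, y=1)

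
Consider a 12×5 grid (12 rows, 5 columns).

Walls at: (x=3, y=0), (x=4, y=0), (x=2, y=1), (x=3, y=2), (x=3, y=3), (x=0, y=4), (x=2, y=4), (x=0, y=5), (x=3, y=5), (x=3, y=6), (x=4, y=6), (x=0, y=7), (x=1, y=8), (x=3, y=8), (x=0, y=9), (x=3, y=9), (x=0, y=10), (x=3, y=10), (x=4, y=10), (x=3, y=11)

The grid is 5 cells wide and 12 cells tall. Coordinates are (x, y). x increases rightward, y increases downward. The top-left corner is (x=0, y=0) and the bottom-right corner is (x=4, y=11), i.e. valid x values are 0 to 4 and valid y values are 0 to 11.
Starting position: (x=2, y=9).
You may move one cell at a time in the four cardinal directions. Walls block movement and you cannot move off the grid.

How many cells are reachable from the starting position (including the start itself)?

Answer: Reachable cells: 31

Derivation:
BFS flood-fill from (x=2, y=9):
  Distance 0: (x=2, y=9)
  Distance 1: (x=2, y=8), (x=1, y=9), (x=2, y=10)
  Distance 2: (x=2, y=7), (x=1, y=10), (x=2, y=11)
  Distance 3: (x=2, y=6), (x=1, y=7), (x=3, y=7), (x=1, y=11)
  Distance 4: (x=2, y=5), (x=1, y=6), (x=4, y=7), (x=0, y=11)
  Distance 5: (x=1, y=5), (x=0, y=6), (x=4, y=8)
  Distance 6: (x=1, y=4), (x=4, y=9)
  Distance 7: (x=1, y=3)
  Distance 8: (x=1, y=2), (x=0, y=3), (x=2, y=3)
  Distance 9: (x=1, y=1), (x=0, y=2), (x=2, y=2)
  Distance 10: (x=1, y=0), (x=0, y=1)
  Distance 11: (x=0, y=0), (x=2, y=0)
Total reachable: 31 (grid has 40 open cells total)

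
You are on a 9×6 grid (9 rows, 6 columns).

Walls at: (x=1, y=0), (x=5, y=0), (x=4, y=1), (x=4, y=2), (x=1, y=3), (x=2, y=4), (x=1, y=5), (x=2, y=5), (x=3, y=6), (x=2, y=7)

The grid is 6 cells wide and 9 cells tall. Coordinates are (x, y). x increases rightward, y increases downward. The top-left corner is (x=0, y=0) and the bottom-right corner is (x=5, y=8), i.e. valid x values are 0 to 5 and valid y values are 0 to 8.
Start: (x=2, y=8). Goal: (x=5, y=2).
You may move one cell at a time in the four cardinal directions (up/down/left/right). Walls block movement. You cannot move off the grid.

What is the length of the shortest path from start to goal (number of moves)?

BFS from (x=2, y=8) until reaching (x=5, y=2):
  Distance 0: (x=2, y=8)
  Distance 1: (x=1, y=8), (x=3, y=8)
  Distance 2: (x=1, y=7), (x=3, y=7), (x=0, y=8), (x=4, y=8)
  Distance 3: (x=1, y=6), (x=0, y=7), (x=4, y=7), (x=5, y=8)
  Distance 4: (x=0, y=6), (x=2, y=6), (x=4, y=6), (x=5, y=7)
  Distance 5: (x=0, y=5), (x=4, y=5), (x=5, y=6)
  Distance 6: (x=0, y=4), (x=4, y=4), (x=3, y=5), (x=5, y=5)
  Distance 7: (x=0, y=3), (x=4, y=3), (x=1, y=4), (x=3, y=4), (x=5, y=4)
  Distance 8: (x=0, y=2), (x=3, y=3), (x=5, y=3)
  Distance 9: (x=0, y=1), (x=1, y=2), (x=3, y=2), (x=5, y=2), (x=2, y=3)  <- goal reached here
One shortest path (9 moves): (x=2, y=8) -> (x=3, y=8) -> (x=4, y=8) -> (x=5, y=8) -> (x=5, y=7) -> (x=5, y=6) -> (x=5, y=5) -> (x=5, y=4) -> (x=5, y=3) -> (x=5, y=2)

Answer: Shortest path length: 9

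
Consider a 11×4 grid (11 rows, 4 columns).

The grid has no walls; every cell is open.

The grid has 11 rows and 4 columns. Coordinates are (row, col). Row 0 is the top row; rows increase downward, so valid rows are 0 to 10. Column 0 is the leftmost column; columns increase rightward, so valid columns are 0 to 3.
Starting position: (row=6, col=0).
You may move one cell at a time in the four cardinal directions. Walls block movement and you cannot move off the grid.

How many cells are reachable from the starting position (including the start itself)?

BFS flood-fill from (row=6, col=0):
  Distance 0: (row=6, col=0)
  Distance 1: (row=5, col=0), (row=6, col=1), (row=7, col=0)
  Distance 2: (row=4, col=0), (row=5, col=1), (row=6, col=2), (row=7, col=1), (row=8, col=0)
  Distance 3: (row=3, col=0), (row=4, col=1), (row=5, col=2), (row=6, col=3), (row=7, col=2), (row=8, col=1), (row=9, col=0)
  Distance 4: (row=2, col=0), (row=3, col=1), (row=4, col=2), (row=5, col=3), (row=7, col=3), (row=8, col=2), (row=9, col=1), (row=10, col=0)
  Distance 5: (row=1, col=0), (row=2, col=1), (row=3, col=2), (row=4, col=3), (row=8, col=3), (row=9, col=2), (row=10, col=1)
  Distance 6: (row=0, col=0), (row=1, col=1), (row=2, col=2), (row=3, col=3), (row=9, col=3), (row=10, col=2)
  Distance 7: (row=0, col=1), (row=1, col=2), (row=2, col=3), (row=10, col=3)
  Distance 8: (row=0, col=2), (row=1, col=3)
  Distance 9: (row=0, col=3)
Total reachable: 44 (grid has 44 open cells total)

Answer: Reachable cells: 44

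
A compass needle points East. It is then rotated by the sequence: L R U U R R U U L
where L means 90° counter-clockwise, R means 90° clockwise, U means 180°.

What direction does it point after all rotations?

Answer: Final heading: South

Derivation:
Start: East
  L (left (90° counter-clockwise)) -> North
  R (right (90° clockwise)) -> East
  U (U-turn (180°)) -> West
  U (U-turn (180°)) -> East
  R (right (90° clockwise)) -> South
  R (right (90° clockwise)) -> West
  U (U-turn (180°)) -> East
  U (U-turn (180°)) -> West
  L (left (90° counter-clockwise)) -> South
Final: South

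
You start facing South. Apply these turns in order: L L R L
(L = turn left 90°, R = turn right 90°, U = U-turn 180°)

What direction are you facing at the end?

Start: South
  L (left (90° counter-clockwise)) -> East
  L (left (90° counter-clockwise)) -> North
  R (right (90° clockwise)) -> East
  L (left (90° counter-clockwise)) -> North
Final: North

Answer: Final heading: North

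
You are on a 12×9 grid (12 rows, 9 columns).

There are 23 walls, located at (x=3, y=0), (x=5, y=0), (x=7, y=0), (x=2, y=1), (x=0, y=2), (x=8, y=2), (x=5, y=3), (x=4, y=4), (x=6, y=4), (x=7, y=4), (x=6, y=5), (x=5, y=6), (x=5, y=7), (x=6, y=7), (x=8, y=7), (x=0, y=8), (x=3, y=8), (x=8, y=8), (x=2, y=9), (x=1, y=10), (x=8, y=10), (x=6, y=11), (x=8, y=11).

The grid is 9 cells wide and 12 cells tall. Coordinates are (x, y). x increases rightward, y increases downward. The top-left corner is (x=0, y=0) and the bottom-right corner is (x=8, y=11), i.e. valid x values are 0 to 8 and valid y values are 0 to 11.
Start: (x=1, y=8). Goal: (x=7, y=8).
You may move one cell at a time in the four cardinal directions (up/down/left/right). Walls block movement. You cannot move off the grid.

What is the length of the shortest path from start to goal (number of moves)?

Answer: Shortest path length: 8

Derivation:
BFS from (x=1, y=8) until reaching (x=7, y=8):
  Distance 0: (x=1, y=8)
  Distance 1: (x=1, y=7), (x=2, y=8), (x=1, y=9)
  Distance 2: (x=1, y=6), (x=0, y=7), (x=2, y=7), (x=0, y=9)
  Distance 3: (x=1, y=5), (x=0, y=6), (x=2, y=6), (x=3, y=7), (x=0, y=10)
  Distance 4: (x=1, y=4), (x=0, y=5), (x=2, y=5), (x=3, y=6), (x=4, y=7), (x=0, y=11)
  Distance 5: (x=1, y=3), (x=0, y=4), (x=2, y=4), (x=3, y=5), (x=4, y=6), (x=4, y=8), (x=1, y=11)
  Distance 6: (x=1, y=2), (x=0, y=3), (x=2, y=3), (x=3, y=4), (x=4, y=5), (x=5, y=8), (x=4, y=9), (x=2, y=11)
  Distance 7: (x=1, y=1), (x=2, y=2), (x=3, y=3), (x=5, y=5), (x=6, y=8), (x=3, y=9), (x=5, y=9), (x=2, y=10), (x=4, y=10), (x=3, y=11)
  Distance 8: (x=1, y=0), (x=0, y=1), (x=3, y=2), (x=4, y=3), (x=5, y=4), (x=7, y=8), (x=6, y=9), (x=3, y=10), (x=5, y=10), (x=4, y=11)  <- goal reached here
One shortest path (8 moves): (x=1, y=8) -> (x=2, y=8) -> (x=2, y=7) -> (x=3, y=7) -> (x=4, y=7) -> (x=4, y=8) -> (x=5, y=8) -> (x=6, y=8) -> (x=7, y=8)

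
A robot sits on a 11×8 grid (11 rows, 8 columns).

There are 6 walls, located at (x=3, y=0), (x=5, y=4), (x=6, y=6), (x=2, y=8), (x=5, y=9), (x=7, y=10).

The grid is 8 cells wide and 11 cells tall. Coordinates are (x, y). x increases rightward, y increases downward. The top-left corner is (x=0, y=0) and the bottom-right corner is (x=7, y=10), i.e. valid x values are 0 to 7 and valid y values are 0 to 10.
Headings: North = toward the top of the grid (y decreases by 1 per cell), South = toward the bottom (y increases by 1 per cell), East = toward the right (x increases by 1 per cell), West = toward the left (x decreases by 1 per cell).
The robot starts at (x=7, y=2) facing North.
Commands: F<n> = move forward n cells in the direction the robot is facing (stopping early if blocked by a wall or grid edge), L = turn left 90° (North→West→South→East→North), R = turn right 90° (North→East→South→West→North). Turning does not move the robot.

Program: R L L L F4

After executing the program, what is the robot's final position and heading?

Start: (x=7, y=2), facing North
  R: turn right, now facing East
  L: turn left, now facing North
  L: turn left, now facing West
  L: turn left, now facing South
  F4: move forward 4, now at (x=7, y=6)
Final: (x=7, y=6), facing South

Answer: Final position: (x=7, y=6), facing South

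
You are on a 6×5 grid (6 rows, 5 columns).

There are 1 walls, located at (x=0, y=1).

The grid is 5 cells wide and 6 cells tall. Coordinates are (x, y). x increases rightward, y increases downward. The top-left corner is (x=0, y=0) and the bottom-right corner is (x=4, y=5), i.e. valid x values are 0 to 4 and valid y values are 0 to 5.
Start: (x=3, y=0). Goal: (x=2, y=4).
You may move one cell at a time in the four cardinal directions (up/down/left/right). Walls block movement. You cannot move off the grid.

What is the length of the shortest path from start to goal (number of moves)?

Answer: Shortest path length: 5

Derivation:
BFS from (x=3, y=0) until reaching (x=2, y=4):
  Distance 0: (x=3, y=0)
  Distance 1: (x=2, y=0), (x=4, y=0), (x=3, y=1)
  Distance 2: (x=1, y=0), (x=2, y=1), (x=4, y=1), (x=3, y=2)
  Distance 3: (x=0, y=0), (x=1, y=1), (x=2, y=2), (x=4, y=2), (x=3, y=3)
  Distance 4: (x=1, y=2), (x=2, y=3), (x=4, y=3), (x=3, y=4)
  Distance 5: (x=0, y=2), (x=1, y=3), (x=2, y=4), (x=4, y=4), (x=3, y=5)  <- goal reached here
One shortest path (5 moves): (x=3, y=0) -> (x=2, y=0) -> (x=2, y=1) -> (x=2, y=2) -> (x=2, y=3) -> (x=2, y=4)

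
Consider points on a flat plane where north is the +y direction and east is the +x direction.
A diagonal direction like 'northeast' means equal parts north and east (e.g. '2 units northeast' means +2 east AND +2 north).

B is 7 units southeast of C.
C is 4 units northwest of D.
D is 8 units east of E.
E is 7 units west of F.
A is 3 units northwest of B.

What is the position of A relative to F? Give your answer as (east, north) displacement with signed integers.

Answer: A is at (east=1, north=0) relative to F.

Derivation:
Place F at the origin (east=0, north=0).
  E is 7 units west of F: delta (east=-7, north=+0); E at (east=-7, north=0).
  D is 8 units east of E: delta (east=+8, north=+0); D at (east=1, north=0).
  C is 4 units northwest of D: delta (east=-4, north=+4); C at (east=-3, north=4).
  B is 7 units southeast of C: delta (east=+7, north=-7); B at (east=4, north=-3).
  A is 3 units northwest of B: delta (east=-3, north=+3); A at (east=1, north=0).
Therefore A relative to F: (east=1, north=0).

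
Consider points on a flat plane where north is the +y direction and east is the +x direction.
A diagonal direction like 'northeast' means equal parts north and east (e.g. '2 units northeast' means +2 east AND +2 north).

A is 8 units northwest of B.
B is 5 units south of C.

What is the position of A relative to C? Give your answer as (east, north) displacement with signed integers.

Place C at the origin (east=0, north=0).
  B is 5 units south of C: delta (east=+0, north=-5); B at (east=0, north=-5).
  A is 8 units northwest of B: delta (east=-8, north=+8); A at (east=-8, north=3).
Therefore A relative to C: (east=-8, north=3).

Answer: A is at (east=-8, north=3) relative to C.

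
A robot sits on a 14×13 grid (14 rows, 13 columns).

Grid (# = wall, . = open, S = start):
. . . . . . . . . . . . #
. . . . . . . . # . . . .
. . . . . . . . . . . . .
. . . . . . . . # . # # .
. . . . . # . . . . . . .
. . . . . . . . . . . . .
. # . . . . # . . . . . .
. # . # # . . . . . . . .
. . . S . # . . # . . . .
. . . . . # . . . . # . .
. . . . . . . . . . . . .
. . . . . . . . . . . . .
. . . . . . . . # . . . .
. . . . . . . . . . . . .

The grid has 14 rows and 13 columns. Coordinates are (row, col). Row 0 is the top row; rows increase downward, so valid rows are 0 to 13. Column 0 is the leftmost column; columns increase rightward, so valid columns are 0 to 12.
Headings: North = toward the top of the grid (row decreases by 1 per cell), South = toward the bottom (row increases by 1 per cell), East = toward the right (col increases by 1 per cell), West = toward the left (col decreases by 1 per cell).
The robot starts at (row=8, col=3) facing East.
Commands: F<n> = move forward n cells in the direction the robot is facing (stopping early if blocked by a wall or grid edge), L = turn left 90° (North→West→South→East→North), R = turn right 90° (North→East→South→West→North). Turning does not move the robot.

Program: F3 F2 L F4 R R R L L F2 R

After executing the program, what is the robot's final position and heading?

Start: (row=8, col=3), facing East
  F3: move forward 1/3 (blocked), now at (row=8, col=4)
  F2: move forward 0/2 (blocked), now at (row=8, col=4)
  L: turn left, now facing North
  F4: move forward 0/4 (blocked), now at (row=8, col=4)
  R: turn right, now facing East
  R: turn right, now facing South
  R: turn right, now facing West
  L: turn left, now facing South
  L: turn left, now facing East
  F2: move forward 0/2 (blocked), now at (row=8, col=4)
  R: turn right, now facing South
Final: (row=8, col=4), facing South

Answer: Final position: (row=8, col=4), facing South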